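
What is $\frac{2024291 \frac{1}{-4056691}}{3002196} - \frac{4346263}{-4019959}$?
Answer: $\frac{52933048505038805599}{48959006265371489124} \approx 1.0812$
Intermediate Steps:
$\frac{2024291 \frac{1}{-4056691}}{3002196} - \frac{4346263}{-4019959} = 2024291 \left(- \frac{1}{4056691}\right) \frac{1}{3002196} - - \frac{4346263}{4019959} = \left(- \frac{2024291}{4056691}\right) \frac{1}{3002196} + \frac{4346263}{4019959} = - \frac{2024291}{12178981493436} + \frac{4346263}{4019959} = \frac{52933048505038805599}{48959006265371489124}$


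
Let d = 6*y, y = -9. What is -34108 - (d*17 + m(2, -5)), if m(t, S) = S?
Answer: -33185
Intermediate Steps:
d = -54 (d = 6*(-9) = -54)
-34108 - (d*17 + m(2, -5)) = -34108 - (-54*17 - 5) = -34108 - (-918 - 5) = -34108 - 1*(-923) = -34108 + 923 = -33185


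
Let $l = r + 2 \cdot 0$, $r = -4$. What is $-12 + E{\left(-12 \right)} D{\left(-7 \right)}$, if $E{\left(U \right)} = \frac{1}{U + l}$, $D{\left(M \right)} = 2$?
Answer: $- \frac{97}{8} \approx -12.125$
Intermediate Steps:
$l = -4$ ($l = -4 + 2 \cdot 0 = -4 + 0 = -4$)
$E{\left(U \right)} = \frac{1}{-4 + U}$ ($E{\left(U \right)} = \frac{1}{U - 4} = \frac{1}{-4 + U}$)
$-12 + E{\left(-12 \right)} D{\left(-7 \right)} = -12 + \frac{1}{-4 - 12} \cdot 2 = -12 + \frac{1}{-16} \cdot 2 = -12 - \frac{1}{8} = - \frac{97}{8}$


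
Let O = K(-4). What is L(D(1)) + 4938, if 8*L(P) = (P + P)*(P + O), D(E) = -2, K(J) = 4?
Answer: 4937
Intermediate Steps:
O = 4
L(P) = P*(4 + P)/4 (L(P) = ((P + P)*(P + 4))/8 = ((2*P)*(4 + P))/8 = (2*P*(4 + P))/8 = P*(4 + P)/4)
L(D(1)) + 4938 = (¼)*(-2)*(4 - 2) + 4938 = (¼)*(-2)*2 + 4938 = -1 + 4938 = 4937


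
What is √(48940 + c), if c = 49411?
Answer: √98351 ≈ 313.61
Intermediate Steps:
√(48940 + c) = √(48940 + 49411) = √98351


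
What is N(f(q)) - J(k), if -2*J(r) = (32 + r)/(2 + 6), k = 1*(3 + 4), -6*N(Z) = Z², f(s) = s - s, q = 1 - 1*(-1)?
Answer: 39/16 ≈ 2.4375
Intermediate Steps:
q = 2 (q = 1 + 1 = 2)
f(s) = 0
N(Z) = -Z²/6
k = 7 (k = 1*7 = 7)
J(r) = -2 - r/16 (J(r) = -(32 + r)/(2*(2 + 6)) = -(32 + r)/(2*8) = -(4 + r/8)/2 = -2 - r/16)
N(f(q)) - J(k) = -⅙*0² - (-2 - 1/16*7) = -⅙*0 - (-2 - 7/16) = 0 - 1*(-39/16) = 0 + 39/16 = 39/16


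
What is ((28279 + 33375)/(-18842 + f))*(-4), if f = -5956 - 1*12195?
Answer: 246616/36993 ≈ 6.6666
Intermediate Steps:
f = -18151 (f = -5956 - 12195 = -18151)
((28279 + 33375)/(-18842 + f))*(-4) = ((28279 + 33375)/(-18842 - 18151))*(-4) = (61654/(-36993))*(-4) = (61654*(-1/36993))*(-4) = -61654/36993*(-4) = 246616/36993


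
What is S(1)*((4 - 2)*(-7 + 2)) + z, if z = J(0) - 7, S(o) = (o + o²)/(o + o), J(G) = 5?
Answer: -12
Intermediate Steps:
S(o) = (o + o²)/(2*o) (S(o) = (o + o²)/((2*o)) = (o + o²)*(1/(2*o)) = (o + o²)/(2*o))
z = -2 (z = 5 - 7 = -2)
S(1)*((4 - 2)*(-7 + 2)) + z = (½ + (½)*1)*((4 - 2)*(-7 + 2)) - 2 = (½ + ½)*(2*(-5)) - 2 = 1*(-10) - 2 = -10 - 2 = -12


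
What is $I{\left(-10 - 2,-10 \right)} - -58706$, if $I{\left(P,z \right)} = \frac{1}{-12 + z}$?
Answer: $\frac{1291531}{22} \approx 58706.0$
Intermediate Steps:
$I{\left(-10 - 2,-10 \right)} - -58706 = \frac{1}{-12 - 10} - -58706 = \frac{1}{-22} + 58706 = - \frac{1}{22} + 58706 = \frac{1291531}{22}$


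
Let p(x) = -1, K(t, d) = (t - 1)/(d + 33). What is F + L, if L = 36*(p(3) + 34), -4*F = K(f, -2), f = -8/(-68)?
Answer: 2504319/2108 ≈ 1188.0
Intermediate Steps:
f = 2/17 (f = -8*(-1/68) = 2/17 ≈ 0.11765)
K(t, d) = (-1 + t)/(33 + d)
F = 15/2108 (F = -(-1 + 2/17)/(4*(33 - 2)) = -(-15)/(4*31*17) = -(-15)/(124*17) = -¼*(-15/527) = 15/2108 ≈ 0.0071158)
L = 1188 (L = 36*(-1 + 34) = 36*33 = 1188)
F + L = 15/2108 + 1188 = 2504319/2108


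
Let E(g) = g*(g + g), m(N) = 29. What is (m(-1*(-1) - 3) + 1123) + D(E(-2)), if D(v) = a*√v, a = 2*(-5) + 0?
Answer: 1152 - 20*√2 ≈ 1123.7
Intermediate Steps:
a = -10 (a = -10 + 0 = -10)
E(g) = 2*g² (E(g) = g*(2*g) = 2*g²)
D(v) = -10*√v
(m(-1*(-1) - 3) + 1123) + D(E(-2)) = (29 + 1123) - 10*2*√2 = 1152 - 10*2*√2 = 1152 - 20*√2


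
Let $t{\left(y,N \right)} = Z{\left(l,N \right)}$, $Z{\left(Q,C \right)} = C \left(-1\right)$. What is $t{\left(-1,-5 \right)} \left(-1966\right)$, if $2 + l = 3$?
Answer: $-9830$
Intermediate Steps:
$l = 1$ ($l = -2 + 3 = 1$)
$Z{\left(Q,C \right)} = - C$
$t{\left(y,N \right)} = - N$
$t{\left(-1,-5 \right)} \left(-1966\right) = \left(-1\right) \left(-5\right) \left(-1966\right) = 5 \left(-1966\right) = -9830$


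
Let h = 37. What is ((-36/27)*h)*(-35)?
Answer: 5180/3 ≈ 1726.7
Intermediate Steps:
((-36/27)*h)*(-35) = (-36/27*37)*(-35) = (-36*1/27*37)*(-35) = -4/3*37*(-35) = -148/3*(-35) = 5180/3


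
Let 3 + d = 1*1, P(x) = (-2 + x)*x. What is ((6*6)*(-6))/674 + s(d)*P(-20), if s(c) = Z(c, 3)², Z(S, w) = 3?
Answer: 1334412/337 ≈ 3959.7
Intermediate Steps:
P(x) = x*(-2 + x)
d = -2 (d = -3 + 1*1 = -3 + 1 = -2)
s(c) = 9 (s(c) = 3² = 9)
((6*6)*(-6))/674 + s(d)*P(-20) = ((6*6)*(-6))/674 + 9*(-20*(-2 - 20)) = (36*(-6))*(1/674) + 9*(-20*(-22)) = -216*1/674 + 9*440 = -108/337 + 3960 = 1334412/337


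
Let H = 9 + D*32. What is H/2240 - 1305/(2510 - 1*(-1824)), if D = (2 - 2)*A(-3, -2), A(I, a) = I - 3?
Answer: -1442097/4854080 ≈ -0.29709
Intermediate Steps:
A(I, a) = -3 + I
D = 0 (D = (2 - 2)*(-3 - 3) = 0*(-6) = 0)
H = 9 (H = 9 + 0*32 = 9 + 0 = 9)
H/2240 - 1305/(2510 - 1*(-1824)) = 9/2240 - 1305/(2510 - 1*(-1824)) = 9*(1/2240) - 1305/(2510 + 1824) = 9/2240 - 1305/4334 = -1442097/4854080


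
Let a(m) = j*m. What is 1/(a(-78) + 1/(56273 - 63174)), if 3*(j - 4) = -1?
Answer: -6901/1973687 ≈ -0.0034965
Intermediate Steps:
j = 11/3 (j = 4 + (⅓)*(-1) = 4 - ⅓ = 11/3 ≈ 3.6667)
a(m) = 11*m/3
1/(a(-78) + 1/(56273 - 63174)) = 1/((11/3)*(-78) + 1/(56273 - 63174)) = 1/(-286 + 1/(-6901)) = 1/(-286 - 1/6901) = 1/(-1973687/6901) = -6901/1973687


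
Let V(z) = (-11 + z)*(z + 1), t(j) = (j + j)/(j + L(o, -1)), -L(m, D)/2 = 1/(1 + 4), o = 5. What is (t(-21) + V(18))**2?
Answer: 208542481/11449 ≈ 18215.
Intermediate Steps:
L(m, D) = -2/5 (L(m, D) = -2/(1 + 4) = -2/5)
t(j) = 2*j/(-2/5 + j) (t(j) = (j + j)/(j - 2/5) = (2*j)/(-2/5 + j) = 2*j/(-2/5 + j))
V(z) = (1 + z)*(-11 + z) (V(z) = (-11 + z)*(1 + z) = (1 + z)*(-11 + z))
(t(-21) + V(18))**2 = (10*(-21)/(-2 + 5*(-21)) + (-11 + 18**2 - 10*18))**2 = (10*(-21)/(-2 - 105) + (-11 + 324 - 180))**2 = (10*(-21)/(-107) + 133)**2 = (10*(-21)*(-1/107) + 133)**2 = (210/107 + 133)**2 = (14441/107)**2 = 208542481/11449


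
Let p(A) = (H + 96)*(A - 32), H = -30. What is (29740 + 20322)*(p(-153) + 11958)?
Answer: -12615624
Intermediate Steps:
p(A) = -2112 + 66*A (p(A) = (-30 + 96)*(A - 32) = 66*(-32 + A) = -2112 + 66*A)
(29740 + 20322)*(p(-153) + 11958) = (29740 + 20322)*((-2112 + 66*(-153)) + 11958) = 50062*((-2112 - 10098) + 11958) = 50062*(-12210 + 11958) = 50062*(-252) = -12615624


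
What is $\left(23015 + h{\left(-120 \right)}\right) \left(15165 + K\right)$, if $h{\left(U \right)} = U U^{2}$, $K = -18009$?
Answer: $4848977340$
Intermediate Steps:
$h{\left(U \right)} = U^{3}$
$\left(23015 + h{\left(-120 \right)}\right) \left(15165 + K\right) = \left(23015 + \left(-120\right)^{3}\right) \left(15165 - 18009\right) = \left(23015 - 1728000\right) \left(-2844\right) = \left(-1704985\right) \left(-2844\right) = 4848977340$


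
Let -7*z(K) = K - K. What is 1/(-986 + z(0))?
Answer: -1/986 ≈ -0.0010142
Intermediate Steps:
z(K) = 0 (z(K) = -(K - K)/7 = -⅐*0 = 0)
1/(-986 + z(0)) = 1/(-986 + 0) = 1/(-986) = -1/986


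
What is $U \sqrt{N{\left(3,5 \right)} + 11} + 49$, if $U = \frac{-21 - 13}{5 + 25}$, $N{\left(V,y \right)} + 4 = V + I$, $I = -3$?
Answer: $49 - \frac{17 \sqrt{7}}{15} \approx 46.001$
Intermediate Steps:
$N{\left(V,y \right)} = -7 + V$ ($N{\left(V,y \right)} = -4 + \left(V - 3\right) = -4 + \left(-3 + V\right) = -7 + V$)
$U = - \frac{17}{15}$ ($U = - \frac{34}{30} = \left(-34\right) \frac{1}{30} = - \frac{17}{15} \approx -1.1333$)
$U \sqrt{N{\left(3,5 \right)} + 11} + 49 = - \frac{17 \sqrt{\left(-7 + 3\right) + 11}}{15} + 49 = - \frac{17 \sqrt{-4 + 11}}{15} + 49 = - \frac{17 \sqrt{7}}{15} + 49 = 49 - \frac{17 \sqrt{7}}{15}$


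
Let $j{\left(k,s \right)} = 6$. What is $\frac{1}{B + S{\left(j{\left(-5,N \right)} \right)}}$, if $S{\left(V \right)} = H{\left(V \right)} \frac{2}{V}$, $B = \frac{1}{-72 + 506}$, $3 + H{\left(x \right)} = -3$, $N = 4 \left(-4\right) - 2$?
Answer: $- \frac{434}{867} \approx -0.50058$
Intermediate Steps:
$N = -18$ ($N = -16 - 2 = -18$)
$H{\left(x \right)} = -6$ ($H{\left(x \right)} = -3 - 3 = -6$)
$B = \frac{1}{434} \approx 0.0023041$
$S{\left(V \right)} = - \frac{12}{V}$ ($S{\left(V \right)} = - 6 \frac{2}{V} = - \frac{12}{V}$)
$\frac{1}{B + S{\left(j{\left(-5,N \right)} \right)}} = \frac{1}{\frac{1}{434} - \frac{12}{6}} = \frac{1}{\frac{1}{434} - 2} = \frac{1}{- \frac{867}{434}} = - \frac{434}{867}$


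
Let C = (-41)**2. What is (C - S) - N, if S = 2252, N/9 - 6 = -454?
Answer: 3461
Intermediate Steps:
N = -4032 (N = 54 + 9*(-454) = 54 - 4086 = -4032)
C = 1681
(C - S) - N = (1681 - 1*2252) - 1*(-4032) = (1681 - 2252) + 4032 = -571 + 4032 = 3461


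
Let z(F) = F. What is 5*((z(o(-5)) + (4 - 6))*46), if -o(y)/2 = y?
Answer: 1840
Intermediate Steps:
o(y) = -2*y
5*((z(o(-5)) + (4 - 6))*46) = 5*((-2*(-5) + (4 - 6))*46) = 5*((10 - 2)*46) = 5*(8*46) = 5*368 = 1840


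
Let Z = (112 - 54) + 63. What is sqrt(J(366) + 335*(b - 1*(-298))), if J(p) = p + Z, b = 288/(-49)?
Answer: sqrt(4819053)/7 ≈ 313.60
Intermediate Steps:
b = -288/49 (b = 288*(-1/49) = -288/49 ≈ -5.8775)
Z = 121 (Z = 58 + 63 = 121)
J(p) = 121 + p (J(p) = p + 121 = 121 + p)
sqrt(J(366) + 335*(b - 1*(-298))) = sqrt((121 + 366) + 335*(-288/49 - 1*(-298))) = sqrt(487 + 335*(-288/49 + 298)) = sqrt(487 + 335*(14314/49)) = sqrt(487 + 4795190/49) = sqrt(4819053/49) = sqrt(4819053)/7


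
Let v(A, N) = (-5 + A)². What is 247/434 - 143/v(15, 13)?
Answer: -18681/21700 ≈ -0.86088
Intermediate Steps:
247/434 - 143/v(15, 13) = 247/434 - 143/(-5 + 15)² = 247*(1/434) - 143/(10²) = 247/434 - 143/100 = -18681/21700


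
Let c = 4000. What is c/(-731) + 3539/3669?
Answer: -12088991/2682039 ≈ -4.5074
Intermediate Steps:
c/(-731) + 3539/3669 = 4000/(-731) + 3539/3669 = 4000*(-1/731) + 3539*(1/3669) = -4000/731 + 3539/3669 = -12088991/2682039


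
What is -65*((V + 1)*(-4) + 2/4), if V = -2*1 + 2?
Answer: 455/2 ≈ 227.50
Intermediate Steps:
V = 0 (V = -2 + 2 = 0)
-65*((V + 1)*(-4) + 2/4) = -65*((0 + 1)*(-4) + 2/4) = -65*(1*(-4) + (1/4)*2) = -65*(-4 + 1/2) = -65*(-7/2) = 455/2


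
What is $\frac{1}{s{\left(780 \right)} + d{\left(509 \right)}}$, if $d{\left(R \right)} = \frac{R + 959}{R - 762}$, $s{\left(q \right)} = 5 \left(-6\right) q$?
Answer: $- \frac{253}{5921668} \approx -4.2724 \cdot 10^{-5}$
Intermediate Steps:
$s{\left(q \right)} = - 30 q$
$d{\left(R \right)} = \frac{959 + R}{-762 + R}$
$\frac{1}{s{\left(780 \right)} + d{\left(509 \right)}} = \frac{1}{\left(-30\right) 780 + \frac{959 + 509}{-762 + 509}} = \frac{1}{-23400 + \frac{1}{-253} \cdot 1468} = \frac{1}{-23400 - \frac{1468}{253}} = \frac{1}{- \frac{5921668}{253}} = - \frac{253}{5921668}$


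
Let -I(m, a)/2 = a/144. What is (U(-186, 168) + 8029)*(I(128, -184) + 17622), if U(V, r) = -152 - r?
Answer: 1222809289/9 ≈ 1.3587e+8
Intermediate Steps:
I(m, a) = -a/72 (I(m, a) = -2*a/144 = -a/72)
(U(-186, 168) + 8029)*(I(128, -184) + 17622) = ((-152 - 1*168) + 8029)*(-1/72*(-184) + 17622) = ((-152 - 168) + 8029)*(23/9 + 17622) = (-320 + 8029)*(158621/9) = 7709*(158621/9) = 1222809289/9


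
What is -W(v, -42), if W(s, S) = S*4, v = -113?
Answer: 168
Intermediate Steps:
W(s, S) = 4*S
-W(v, -42) = -4*(-42) = -1*(-168) = 168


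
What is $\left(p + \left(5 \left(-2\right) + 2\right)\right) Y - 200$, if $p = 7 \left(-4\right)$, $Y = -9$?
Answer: $124$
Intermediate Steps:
$p = -28$
$\left(p + \left(5 \left(-2\right) + 2\right)\right) Y - 200 = \left(-28 + \left(5 \left(-2\right) + 2\right)\right) \left(-9\right) - 200 = \left(-28 + \left(-10 + 2\right)\right) \left(-9\right) - 200 = \left(-28 - 8\right) \left(-9\right) - 200 = \left(-36\right) \left(-9\right) - 200 = 324 - 200 = 124$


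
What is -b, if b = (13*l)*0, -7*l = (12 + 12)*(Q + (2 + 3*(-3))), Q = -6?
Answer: 0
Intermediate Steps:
l = 312/7 (l = -(12 + 12)*(-6 + (2 + 3*(-3)))/7 = -24*(-6 + (2 - 9))/7 = -24*(-6 - 7)/7 = -24*(-13)/7 = -⅐*(-312) = 312/7 ≈ 44.571)
b = 0 (b = (13*(312/7))*0 = (4056/7)*0 = 0)
-b = -1*0 = 0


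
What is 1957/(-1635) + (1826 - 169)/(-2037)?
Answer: -743956/370055 ≈ -2.0104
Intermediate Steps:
1957/(-1635) + (1826 - 169)/(-2037) = 1957*(-1/1635) + 1657*(-1/2037) = -1957/1635 - 1657/2037 = -743956/370055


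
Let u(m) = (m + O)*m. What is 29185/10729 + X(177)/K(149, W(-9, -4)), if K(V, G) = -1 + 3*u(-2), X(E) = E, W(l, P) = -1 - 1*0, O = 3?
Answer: -1694738/75103 ≈ -22.566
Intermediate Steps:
W(l, P) = -1 (W(l, P) = -1 + 0 = -1)
u(m) = m*(3 + m) (u(m) = (m + 3)*m = (3 + m)*m = m*(3 + m))
K(V, G) = -7 (K(V, G) = -1 + 3*(-2*(3 - 2)) = -1 + 3*(-2*1) = -1 + 3*(-2) = -1 - 6 = -7)
29185/10729 + X(177)/K(149, W(-9, -4)) = 29185/10729 + 177/(-7) = 29185*(1/10729) + 177*(-1/7) = 29185/10729 - 177/7 = -1694738/75103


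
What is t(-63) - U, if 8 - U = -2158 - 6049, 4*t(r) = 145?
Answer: -32715/4 ≈ -8178.8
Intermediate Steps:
t(r) = 145/4 (t(r) = (¼)*145 = 145/4)
U = 8215 (U = 8 - (-2158 - 6049) = 8 - 1*(-8207) = 8 + 8207 = 8215)
t(-63) - U = 145/4 - 1*8215 = 145/4 - 8215 = -32715/4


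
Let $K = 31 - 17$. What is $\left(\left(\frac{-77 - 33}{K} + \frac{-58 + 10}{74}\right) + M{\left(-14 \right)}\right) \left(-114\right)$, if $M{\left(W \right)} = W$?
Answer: $\frac{664506}{259} \approx 2565.7$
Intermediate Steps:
$K = 14$
$\left(\left(\frac{-77 - 33}{K} + \frac{-58 + 10}{74}\right) + M{\left(-14 \right)}\right) \left(-114\right) = \left(\left(\frac{-77 - 33}{14} + \frac{-58 + 10}{74}\right) - 14\right) \left(-114\right) = \left(\left(\left(-110\right) \frac{1}{14} - \frac{24}{37}\right) - 14\right) \left(-114\right) = \left(\left(- \frac{55}{7} - \frac{24}{37}\right) - 14\right) \left(-114\right) = \left(- \frac{2203}{259} - 14\right) \left(-114\right) = \left(- \frac{5829}{259}\right) \left(-114\right) = \frac{664506}{259}$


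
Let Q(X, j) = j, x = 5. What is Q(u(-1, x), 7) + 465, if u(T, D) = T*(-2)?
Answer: 472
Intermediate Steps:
u(T, D) = -2*T
Q(u(-1, x), 7) + 465 = 7 + 465 = 472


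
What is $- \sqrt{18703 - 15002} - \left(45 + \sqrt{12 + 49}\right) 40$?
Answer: $-1800 - \sqrt{3701} - 40 \sqrt{61} \approx -2173.2$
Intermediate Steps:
$- \sqrt{18703 - 15002} - \left(45 + \sqrt{12 + 49}\right) 40 = - \sqrt{3701} - \left(45 + \sqrt{61}\right) 40 = - \sqrt{3701} - \left(1800 + 40 \sqrt{61}\right) = -1800 - \sqrt{3701} - 40 \sqrt{61}$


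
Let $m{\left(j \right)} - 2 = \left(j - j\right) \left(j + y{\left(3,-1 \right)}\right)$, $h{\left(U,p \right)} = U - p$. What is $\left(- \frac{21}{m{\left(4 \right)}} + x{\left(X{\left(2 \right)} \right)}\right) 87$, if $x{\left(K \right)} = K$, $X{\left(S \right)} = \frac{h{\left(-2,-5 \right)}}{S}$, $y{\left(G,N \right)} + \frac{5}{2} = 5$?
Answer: $-783$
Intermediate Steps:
$y{\left(G,N \right)} = \frac{5}{2}$ ($y{\left(G,N \right)} = - \frac{5}{2} + 5 = \frac{5}{2}$)
$X{\left(S \right)} = \frac{3}{S}$ ($X{\left(S \right)} = \frac{-2 - -5}{S} = \frac{-2 + 5}{S} = \frac{3}{S}$)
$m{\left(j \right)} = 2$ ($m{\left(j \right)} = 2 + \left(j - j\right) \left(j + \frac{5}{2}\right) = 2 + 0 \left(\frac{5}{2} + j\right) = 2 + 0 = 2$)
$\left(- \frac{21}{m{\left(4 \right)}} + x{\left(X{\left(2 \right)} \right)}\right) 87 = \left(- \frac{21}{2} + \frac{3}{2}\right) 87 = \left(-9\right) 87 = -783$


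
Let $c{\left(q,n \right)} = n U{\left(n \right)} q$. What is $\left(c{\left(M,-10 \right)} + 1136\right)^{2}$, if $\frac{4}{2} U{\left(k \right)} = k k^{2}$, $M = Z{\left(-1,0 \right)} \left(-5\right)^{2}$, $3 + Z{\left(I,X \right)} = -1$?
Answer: $248865290496$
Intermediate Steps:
$Z{\left(I,X \right)} = -4$ ($Z{\left(I,X \right)} = -3 - 1 = -4$)
$M = -100$ ($M = - 4 \left(-5\right)^{2} = \left(-4\right) 25 = -100$)
$U{\left(k \right)} = \frac{k^{3}}{2}$ ($U{\left(k \right)} = \frac{k k^{2}}{2} = \frac{k^{3}}{2}$)
$c{\left(q,n \right)} = \frac{q n^{4}}{2}$ ($c{\left(q,n \right)} = n \frac{n^{3}}{2} q = \frac{n^{4}}{2} q = \frac{q n^{4}}{2}$)
$\left(c{\left(M,-10 \right)} + 1136\right)^{2} = \left(\frac{1}{2} \left(-100\right) \left(-10\right)^{4} + 1136\right)^{2} = \left(\frac{1}{2} \left(-100\right) 10000 + 1136\right)^{2} = \left(-500000 + 1136\right)^{2} = \left(-498864\right)^{2} = 248865290496$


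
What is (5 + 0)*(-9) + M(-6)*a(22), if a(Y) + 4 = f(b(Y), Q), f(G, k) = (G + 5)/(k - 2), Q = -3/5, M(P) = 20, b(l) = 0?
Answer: -2125/13 ≈ -163.46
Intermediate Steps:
Q = -⅗ (Q = -3*⅕ = -⅗ ≈ -0.60000)
f(G, k) = (5 + G)/(-2 + k)
a(Y) = -77/13 (a(Y) = -4 + (5 + 0)/(-2 - ⅗) = -4 + 5/(-13/5) = -4 - 5/13*5 = -4 - 25/13 = -77/13)
(5 + 0)*(-9) + M(-6)*a(22) = (5 + 0)*(-9) + 20*(-77/13) = 5*(-9) - 1540/13 = -45 - 1540/13 = -2125/13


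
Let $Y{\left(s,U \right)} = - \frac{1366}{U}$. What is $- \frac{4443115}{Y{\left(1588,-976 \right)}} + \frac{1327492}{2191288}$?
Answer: $- \frac{1187809412349381}{374162426} \approx -3.1746 \cdot 10^{6}$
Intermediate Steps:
$- \frac{4443115}{Y{\left(1588,-976 \right)}} + \frac{1327492}{2191288} = - \frac{4443115}{\left(-1366\right) \frac{1}{-976}} + \frac{1327492}{2191288} = - \frac{4443115}{\left(-1366\right) \left(- \frac{1}{976}\right)} + 1327492 \cdot \frac{1}{2191288} = - \frac{4443115}{\frac{683}{488}} + \frac{331873}{547822} = \left(-4443115\right) \frac{488}{683} + \frac{331873}{547822} = - \frac{2168240120}{683} + \frac{331873}{547822} = - \frac{1187809412349381}{374162426}$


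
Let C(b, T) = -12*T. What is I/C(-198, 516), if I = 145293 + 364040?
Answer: -509333/6192 ≈ -82.257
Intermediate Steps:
I = 509333
I/C(-198, 516) = 509333/((-12*516)) = 509333/(-6192) = 509333*(-1/6192) = -509333/6192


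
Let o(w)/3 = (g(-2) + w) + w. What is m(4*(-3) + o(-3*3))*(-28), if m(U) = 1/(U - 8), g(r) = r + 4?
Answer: 7/17 ≈ 0.41176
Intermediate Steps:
g(r) = 4 + r
o(w) = 6 + 6*w (o(w) = 3*(((4 - 2) + w) + w) = 3*((2 + w) + w) = 3*(2 + 2*w) = 6 + 6*w)
m(U) = 1/(-8 + U)
m(4*(-3) + o(-3*3))*(-28) = -28/(-8 + (4*(-3) + (6 + 6*(-3*3)))) = -28/(-8 + (-12 + (6 + 6*(-9)))) = -28/(-8 + (-12 + (6 - 54))) = -28/(-8 + (-12 - 48)) = -28/(-8 - 60) = -28/(-68) = -1/68*(-28) = 7/17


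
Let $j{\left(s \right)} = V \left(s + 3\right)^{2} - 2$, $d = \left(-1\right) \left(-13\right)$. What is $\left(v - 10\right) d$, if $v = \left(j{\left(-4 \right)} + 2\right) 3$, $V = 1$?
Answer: $-91$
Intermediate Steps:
$d = 13$
$j{\left(s \right)} = -2 + \left(3 + s\right)^{2}$ ($j{\left(s \right)} = 1 \left(s + 3\right)^{2} - 2 = 1 \left(3 + s\right)^{2} - 2 = \left(3 + s\right)^{2} - 2 = -2 + \left(3 + s\right)^{2}$)
$v = 3$ ($v = \left(\left(-2 + \left(3 - 4\right)^{2}\right) + 2\right) 3 = \left(\left(-2 + \left(-1\right)^{2}\right) + 2\right) 3 = \left(\left(-2 + 1\right) + 2\right) 3 = \left(-1 + 2\right) 3 = 1 \cdot 3 = 3$)
$\left(v - 10\right) d = \left(3 - 10\right) 13 = \left(-7\right) 13 = -91$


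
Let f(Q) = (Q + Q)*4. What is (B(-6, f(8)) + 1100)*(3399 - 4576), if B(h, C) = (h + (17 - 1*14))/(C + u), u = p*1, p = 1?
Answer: -84151969/65 ≈ -1.2946e+6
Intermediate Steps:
f(Q) = 8*Q (f(Q) = (2*Q)*4 = 8*Q)
u = 1 (u = 1*1 = 1)
B(h, C) = (3 + h)/(1 + C) (B(h, C) = (h + (17 - 1*14))/(C + 1) = (h + (17 - 14))/(1 + C) = (h + 3)/(1 + C) = (3 + h)/(1 + C))
(B(-6, f(8)) + 1100)*(3399 - 4576) = ((3 - 6)/(1 + 8*8) + 1100)*(3399 - 4576) = (-3/(1 + 64) + 1100)*(-1177) = (-3/65 + 1100)*(-1177) = (71497/65)*(-1177) = -84151969/65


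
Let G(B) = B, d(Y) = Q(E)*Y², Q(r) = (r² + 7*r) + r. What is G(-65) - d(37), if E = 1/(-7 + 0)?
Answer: 72110/49 ≈ 1471.6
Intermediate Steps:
E = -⅐ (E = 1/(-7) = -⅐ ≈ -0.14286)
Q(r) = r² + 8*r
d(Y) = -55*Y²/49 (d(Y) = (-(8 - ⅐)/7)*Y² = (-⅐*55/7)*Y² = -55*Y²/49)
G(-65) - d(37) = -65 - (-55)*37²/49 = -65 - (-55)*1369/49 = -65 - 1*(-75295/49) = -65 + 75295/49 = 72110/49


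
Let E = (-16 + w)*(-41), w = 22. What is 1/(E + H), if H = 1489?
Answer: 1/1243 ≈ 0.00080451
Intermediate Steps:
E = -246 (E = (-16 + 22)*(-41) = 6*(-41) = -246)
1/(E + H) = 1/(-246 + 1489) = 1/1243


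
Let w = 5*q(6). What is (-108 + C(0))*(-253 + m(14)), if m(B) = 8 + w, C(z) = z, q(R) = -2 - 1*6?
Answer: 30780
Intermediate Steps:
q(R) = -8 (q(R) = -2 - 6 = -8)
w = -40 (w = 5*(-8) = -40)
m(B) = -32 (m(B) = 8 - 40 = -32)
(-108 + C(0))*(-253 + m(14)) = (-108 + 0)*(-253 - 32) = -108*(-285) = 30780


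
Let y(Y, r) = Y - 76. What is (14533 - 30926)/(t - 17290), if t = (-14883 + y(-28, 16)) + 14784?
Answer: 16393/17493 ≈ 0.93712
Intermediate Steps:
y(Y, r) = -76 + Y
t = -203 (t = (-14883 + (-76 - 28)) + 14784 = (-14883 - 104) + 14784 = -14987 + 14784 = -203)
(14533 - 30926)/(t - 17290) = (14533 - 30926)/(-203 - 17290) = -16393/(-17493) = -16393*(-1/17493) = 16393/17493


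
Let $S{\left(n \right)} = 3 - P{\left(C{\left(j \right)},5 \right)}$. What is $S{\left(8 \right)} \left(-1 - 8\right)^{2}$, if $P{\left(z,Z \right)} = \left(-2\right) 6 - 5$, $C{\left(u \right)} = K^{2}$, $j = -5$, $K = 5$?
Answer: $1620$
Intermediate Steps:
$C{\left(u \right)} = 25$ ($C{\left(u \right)} = 5^{2} = 25$)
$P{\left(z,Z \right)} = -17$ ($P{\left(z,Z \right)} = -12 - 5 = -17$)
$S{\left(n \right)} = 20$ ($S{\left(n \right)} = 3 - -17 = 3 + 17 = 20$)
$S{\left(8 \right)} \left(-1 - 8\right)^{2} = 20 \left(-1 - 8\right)^{2} = 20 \left(-9\right)^{2} = 20 \cdot 81 = 1620$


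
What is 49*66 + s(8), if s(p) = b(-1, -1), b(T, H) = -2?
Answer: 3232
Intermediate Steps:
s(p) = -2
49*66 + s(8) = 49*66 - 2 = 3234 - 2 = 3232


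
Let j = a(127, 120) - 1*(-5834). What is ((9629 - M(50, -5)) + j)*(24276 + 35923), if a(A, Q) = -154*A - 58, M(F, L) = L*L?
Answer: -251511422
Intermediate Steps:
M(F, L) = L**2
a(A, Q) = -58 - 154*A
j = -13782 (j = (-58 - 154*127) - 1*(-5834) = (-58 - 19558) + 5834 = -19616 + 5834 = -13782)
((9629 - M(50, -5)) + j)*(24276 + 35923) = ((9629 - 1*(-5)**2) - 13782)*(24276 + 35923) = ((9629 - 1*25) - 13782)*60199 = ((9629 - 25) - 13782)*60199 = (9604 - 13782)*60199 = -4178*60199 = -251511422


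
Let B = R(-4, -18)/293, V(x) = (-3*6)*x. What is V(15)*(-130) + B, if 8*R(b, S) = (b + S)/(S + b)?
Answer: 82274401/2344 ≈ 35100.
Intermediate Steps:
R(b, S) = ⅛ (R(b, S) = ((b + S)/(S + b))/8 = ((S + b)/(S + b))/8 = (⅛)*1 = ⅛)
V(x) = -18*x
B = 1/2344 (B = (⅛)/293 = (⅛)*(1/293) = 1/2344 ≈ 0.00042662)
V(15)*(-130) + B = -18*15*(-130) + 1/2344 = -270*(-130) + 1/2344 = 35100 + 1/2344 = 82274401/2344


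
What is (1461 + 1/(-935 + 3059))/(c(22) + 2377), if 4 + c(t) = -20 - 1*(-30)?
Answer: 3103165/5061492 ≈ 0.61309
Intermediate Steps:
c(t) = 6 (c(t) = -4 + (-20 - 1*(-30)) = -4 + (-20 + 30) = -4 + 10 = 6)
(1461 + 1/(-935 + 3059))/(c(22) + 2377) = (1461 + 1/(-935 + 3059))/(6 + 2377) = (1461 + 1/2124)/2383 = (1461 + 1/2124)*(1/2383) = (3103165/2124)*(1/2383) = 3103165/5061492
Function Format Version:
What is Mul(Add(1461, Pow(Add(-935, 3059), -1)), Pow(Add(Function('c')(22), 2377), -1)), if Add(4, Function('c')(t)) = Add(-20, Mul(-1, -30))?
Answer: Rational(3103165, 5061492) ≈ 0.61309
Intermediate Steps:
Function('c')(t) = 6 (Function('c')(t) = Add(-4, Add(-20, Mul(-1, -30))) = Add(-4, Add(-20, 30)) = Add(-4, 10) = 6)
Mul(Add(1461, Pow(Add(-935, 3059), -1)), Pow(Add(Function('c')(22), 2377), -1)) = Mul(Add(1461, Pow(Add(-935, 3059), -1)), Pow(Add(6, 2377), -1)) = Mul(Add(1461, Pow(2124, -1)), Pow(2383, -1)) = Mul(Add(1461, Rational(1, 2124)), Rational(1, 2383)) = Mul(Rational(3103165, 2124), Rational(1, 2383)) = Rational(3103165, 5061492)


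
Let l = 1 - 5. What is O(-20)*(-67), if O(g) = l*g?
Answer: -5360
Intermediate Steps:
l = -4
O(g) = -4*g
O(-20)*(-67) = -(-16)*5*1*(-67) = -(-16)*5*(-67) = -4*(-20)*(-67) = 80*(-67) = -5360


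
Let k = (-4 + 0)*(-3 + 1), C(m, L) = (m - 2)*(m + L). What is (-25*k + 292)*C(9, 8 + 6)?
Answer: 14812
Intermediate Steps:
C(m, L) = (-2 + m)*(L + m)
k = 8 (k = -4*(-2) = 8)
(-25*k + 292)*C(9, 8 + 6) = (-25*8 + 292)*(9² - 2*(8 + 6) - 2*9 + (8 + 6)*9) = (-200 + 292)*(81 - 2*14 - 18 + 14*9) = 92*(81 - 28 - 18 + 126) = 92*161 = 14812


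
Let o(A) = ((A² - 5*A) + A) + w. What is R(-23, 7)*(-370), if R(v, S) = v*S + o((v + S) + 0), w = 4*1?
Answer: -60310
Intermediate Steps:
w = 4
o(A) = 4 + A² - 4*A (o(A) = ((A² - 5*A) + A) + 4 = (A² - 4*A) + 4 = 4 + A² - 4*A)
R(v, S) = 4 + (S + v)² - 4*S - 4*v + S*v (R(v, S) = v*S + (4 + ((v + S) + 0)² - 4*((v + S) + 0)) = S*v + (4 + ((S + v) + 0)² - 4*((S + v) + 0)) = S*v + (4 + (S + v)² - 4*(S + v)) = S*v + (4 + (S + v)² + (-4*S - 4*v)) = S*v + (4 + (S + v)² - 4*S - 4*v) = 4 + (S + v)² - 4*S - 4*v + S*v)
R(-23, 7)*(-370) = (4 + (7 - 23)² - 4*7 - 4*(-23) + 7*(-23))*(-370) = (4 + (-16)² - 28 + 92 - 161)*(-370) = (4 + 256 - 28 + 92 - 161)*(-370) = 163*(-370) = -60310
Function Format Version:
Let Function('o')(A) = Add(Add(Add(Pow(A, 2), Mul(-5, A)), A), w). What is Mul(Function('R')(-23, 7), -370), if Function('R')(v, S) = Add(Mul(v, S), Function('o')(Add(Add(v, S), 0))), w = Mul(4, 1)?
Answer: -60310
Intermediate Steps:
w = 4
Function('o')(A) = Add(4, Pow(A, 2), Mul(-4, A)) (Function('o')(A) = Add(Add(Add(Pow(A, 2), Mul(-5, A)), A), 4) = Add(Add(Pow(A, 2), Mul(-4, A)), 4) = Add(4, Pow(A, 2), Mul(-4, A)))
Function('R')(v, S) = Add(4, Pow(Add(S, v), 2), Mul(-4, S), Mul(-4, v), Mul(S, v)) (Function('R')(v, S) = Add(Mul(v, S), Add(4, Pow(Add(Add(v, S), 0), 2), Mul(-4, Add(Add(v, S), 0)))) = Add(Mul(S, v), Add(4, Pow(Add(Add(S, v), 0), 2), Mul(-4, Add(Add(S, v), 0)))) = Add(Mul(S, v), Add(4, Pow(Add(S, v), 2), Mul(-4, Add(S, v)))) = Add(Mul(S, v), Add(4, Pow(Add(S, v), 2), Add(Mul(-4, S), Mul(-4, v)))) = Add(Mul(S, v), Add(4, Pow(Add(S, v), 2), Mul(-4, S), Mul(-4, v))) = Add(4, Pow(Add(S, v), 2), Mul(-4, S), Mul(-4, v), Mul(S, v)))
Mul(Function('R')(-23, 7), -370) = Mul(Add(4, Pow(Add(7, -23), 2), Mul(-4, 7), Mul(-4, -23), Mul(7, -23)), -370) = Mul(Add(4, Pow(-16, 2), -28, 92, -161), -370) = Mul(Add(4, 256, -28, 92, -161), -370) = Mul(163, -370) = -60310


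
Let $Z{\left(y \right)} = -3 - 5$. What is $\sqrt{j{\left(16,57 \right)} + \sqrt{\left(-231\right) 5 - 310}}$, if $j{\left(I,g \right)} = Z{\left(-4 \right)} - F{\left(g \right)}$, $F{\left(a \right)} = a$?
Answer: $\sqrt{-65 + i \sqrt{1465}} \approx 2.2839 + 8.3795 i$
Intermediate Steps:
$Z{\left(y \right)} = -8$ ($Z{\left(y \right)} = -3 - 5 = -8$)
$j{\left(I,g \right)} = -8 - g$
$\sqrt{j{\left(16,57 \right)} + \sqrt{\left(-231\right) 5 - 310}} = \sqrt{\left(-8 - 57\right) + \sqrt{\left(-231\right) 5 - 310}} = \sqrt{\left(-8 - 57\right) + \sqrt{-1155 - 310}} = \sqrt{-65 + \sqrt{-1465}} = \sqrt{-65 + i \sqrt{1465}}$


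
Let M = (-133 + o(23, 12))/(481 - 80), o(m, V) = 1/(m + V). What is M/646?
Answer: -2327/4533305 ≈ -0.00051331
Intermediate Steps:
o(m, V) = 1/(V + m)
M = -4654/14035 (M = (-133 + 1/(12 + 23))/(481 - 80) = (-133 + 1/35)/401 = (-133 + 1/35)*(1/401) = -4654/35*1/401 = -4654/14035 ≈ -0.33160)
M/646 = -4654/14035/646 = -4654/14035*1/646 = -2327/4533305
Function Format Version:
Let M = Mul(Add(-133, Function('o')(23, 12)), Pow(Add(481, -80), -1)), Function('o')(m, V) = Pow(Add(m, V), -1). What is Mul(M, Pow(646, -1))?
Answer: Rational(-2327, 4533305) ≈ -0.00051331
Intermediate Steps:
Function('o')(m, V) = Pow(Add(V, m), -1)
M = Rational(-4654, 14035) (M = Mul(Add(-133, Pow(Add(12, 23), -1)), Pow(Add(481, -80), -1)) = Mul(Add(-133, Pow(35, -1)), Pow(401, -1)) = Mul(Add(-133, Rational(1, 35)), Rational(1, 401)) = Mul(Rational(-4654, 35), Rational(1, 401)) = Rational(-4654, 14035) ≈ -0.33160)
Mul(M, Pow(646, -1)) = Mul(Rational(-4654, 14035), Pow(646, -1)) = Mul(Rational(-4654, 14035), Rational(1, 646)) = Rational(-2327, 4533305)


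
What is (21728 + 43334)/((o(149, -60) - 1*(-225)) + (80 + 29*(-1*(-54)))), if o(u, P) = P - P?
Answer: 65062/1871 ≈ 34.774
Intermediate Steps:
o(u, P) = 0
(21728 + 43334)/((o(149, -60) - 1*(-225)) + (80 + 29*(-1*(-54)))) = (21728 + 43334)/((0 - 1*(-225)) + (80 + 29*(-1*(-54)))) = 65062/((0 + 225) + (80 + 29*54)) = 65062/(225 + (80 + 1566)) = 65062/(225 + 1646) = 65062/1871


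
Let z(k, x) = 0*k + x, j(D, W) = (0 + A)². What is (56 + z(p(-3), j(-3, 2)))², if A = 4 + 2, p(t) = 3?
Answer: 8464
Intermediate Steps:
A = 6
j(D, W) = 36 (j(D, W) = (0 + 6)² = 6² = 36)
z(k, x) = x (z(k, x) = 0 + x = x)
(56 + z(p(-3), j(-3, 2)))² = (56 + 36)² = 92² = 8464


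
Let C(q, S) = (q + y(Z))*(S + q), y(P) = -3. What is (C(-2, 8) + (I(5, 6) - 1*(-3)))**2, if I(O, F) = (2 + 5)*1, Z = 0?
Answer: 400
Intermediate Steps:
C(q, S) = (-3 + q)*(S + q) (C(q, S) = (q - 3)*(S + q) = (-3 + q)*(S + q))
I(O, F) = 7 (I(O, F) = 7*1 = 7)
(C(-2, 8) + (I(5, 6) - 1*(-3)))**2 = (((-2)**2 - 3*8 - 3*(-2) + 8*(-2)) + (7 - 1*(-3)))**2 = ((4 - 24 + 6 - 16) + (7 + 3))**2 = (-30 + 10)**2 = (-20)**2 = 400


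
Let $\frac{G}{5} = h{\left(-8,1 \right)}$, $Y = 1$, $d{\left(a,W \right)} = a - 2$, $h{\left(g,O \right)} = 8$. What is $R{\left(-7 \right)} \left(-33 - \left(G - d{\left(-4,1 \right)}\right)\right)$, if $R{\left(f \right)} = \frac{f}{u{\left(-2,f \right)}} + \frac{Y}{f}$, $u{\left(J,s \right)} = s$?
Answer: $- \frac{474}{7} \approx -67.714$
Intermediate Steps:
$d{\left(a,W \right)} = -2 + a$
$G = 40$ ($G = 5 \cdot 8 = 40$)
$R{\left(f \right)} = 1 + \frac{1}{f}$ ($R{\left(f \right)} = \frac{f}{f} + 1 \frac{1}{f} = 1 + \frac{1}{f}$)
$R{\left(-7 \right)} \left(-33 - \left(G - d{\left(-4,1 \right)}\right)\right) = \frac{1 - 7}{-7} \left(-33 - 46\right) = \left(- \frac{1}{7}\right) \left(-6\right) \left(-33 - 46\right) = \frac{6 \left(-33 - 46\right)}{7} = \frac{6}{7} \left(-79\right) = - \frac{474}{7}$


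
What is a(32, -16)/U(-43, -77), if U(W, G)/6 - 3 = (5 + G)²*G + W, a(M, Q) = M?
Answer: -2/149703 ≈ -1.3360e-5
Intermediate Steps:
U(W, G) = 18 + 6*W + 6*G*(5 + G)² (U(W, G) = 18 + 6*((5 + G)²*G + W) = 18 + 6*(G*(5 + G)² + W) = 18 + 6*(W + G*(5 + G)²) = 18 + (6*W + 6*G*(5 + G)²) = 18 + 6*W + 6*G*(5 + G)²)
a(32, -16)/U(-43, -77) = 32/(18 + 6*(-43) + 6*(-77)*(5 - 77)²) = 32/(18 - 258 + 6*(-77)*(-72)²) = 32/(18 - 258 + 6*(-77)*5184) = 32/(18 - 258 - 2395008) = 32/(-2395248) = 32*(-1/2395248) = -2/149703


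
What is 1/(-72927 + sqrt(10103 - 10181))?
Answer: -24309/1772782469 - I*sqrt(78)/5318347407 ≈ -1.3712e-5 - 1.6606e-9*I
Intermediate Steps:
1/(-72927 + sqrt(10103 - 10181)) = 1/(-72927 + sqrt(-78)) = 1/(-72927 + I*sqrt(78))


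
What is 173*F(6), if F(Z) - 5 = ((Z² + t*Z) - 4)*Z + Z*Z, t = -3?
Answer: 21625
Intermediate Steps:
F(Z) = 5 + Z² + Z*(-4 + Z² - 3*Z) (F(Z) = 5 + (((Z² - 3*Z) - 4)*Z + Z*Z) = 5 + ((-4 + Z² - 3*Z)*Z + Z²) = 5 + (Z*(-4 + Z² - 3*Z) + Z²) = 5 + (Z² + Z*(-4 + Z² - 3*Z)) = 5 + Z² + Z*(-4 + Z² - 3*Z))
173*F(6) = 173*(5 + 6³ - 4*6 - 2*6²) = 173*(5 + 216 - 24 - 2*36) = 173*(5 + 216 - 24 - 72) = 173*125 = 21625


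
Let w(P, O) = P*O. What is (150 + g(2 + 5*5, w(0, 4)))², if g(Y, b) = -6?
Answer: 20736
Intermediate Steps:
w(P, O) = O*P
(150 + g(2 + 5*5, w(0, 4)))² = (150 - 6)² = 144² = 20736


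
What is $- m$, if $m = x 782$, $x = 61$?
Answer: $-47702$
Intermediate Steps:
$m = 47702$ ($m = 61 \cdot 782 = 47702$)
$- m = \left(-1\right) 47702 = -47702$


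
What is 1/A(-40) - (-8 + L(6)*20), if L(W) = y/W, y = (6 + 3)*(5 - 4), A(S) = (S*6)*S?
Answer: -211199/9600 ≈ -22.000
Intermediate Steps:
A(S) = 6*S**2 (A(S) = (6*S)*S = 6*S**2)
y = 9 (y = 9*1 = 9)
L(W) = 9/W
1/A(-40) - (-8 + L(6)*20) = 1/(6*(-40)**2) - (-8 + (9/6)*20) = 1/(6*1600) - (-8 + (9*(1/6))*20) = 1/9600 - (-8 + (3/2)*20) = 1/9600 - (-8 + 30) = 1/9600 - 1*22 = 1/9600 - 22 = -211199/9600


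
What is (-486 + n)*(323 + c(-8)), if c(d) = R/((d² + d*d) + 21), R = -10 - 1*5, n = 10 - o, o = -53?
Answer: -20351376/149 ≈ -1.3659e+5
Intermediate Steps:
n = 63 (n = 10 - 1*(-53) = 10 + 53 = 63)
R = -15 (R = -10 - 5 = -15)
c(d) = -15/(21 + 2*d²) (c(d) = -15/((d² + d*d) + 21) = -15/((d² + d²) + 21) = -15/(2*d² + 21) = -15/(21 + 2*d²))
(-486 + n)*(323 + c(-8)) = (-486 + 63)*(323 - 15/(21 + 2*(-8)²)) = -423*(323 - 15/(21 + 2*64)) = -423*(323 - 15/(21 + 128)) = -423*(323 - 15/149) = -423*48112/149 = -20351376/149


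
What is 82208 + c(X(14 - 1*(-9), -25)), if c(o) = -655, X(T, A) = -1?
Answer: 81553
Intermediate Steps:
82208 + c(X(14 - 1*(-9), -25)) = 82208 - 655 = 81553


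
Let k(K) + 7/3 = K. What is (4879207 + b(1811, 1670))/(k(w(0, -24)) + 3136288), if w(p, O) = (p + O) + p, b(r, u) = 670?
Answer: 14639631/9408785 ≈ 1.5560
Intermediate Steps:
w(p, O) = O + 2*p (w(p, O) = (O + p) + p = O + 2*p)
k(K) = -7/3 + K
(4879207 + b(1811, 1670))/(k(w(0, -24)) + 3136288) = (4879207 + 670)/((-7/3 + (-24 + 2*0)) + 3136288) = 4879877/((-7/3 + (-24 + 0)) + 3136288) = 4879877/((-7/3 - 24) + 3136288) = 4879877/(-79/3 + 3136288) = 4879877/(9408785/3) = 4879877*(3/9408785) = 14639631/9408785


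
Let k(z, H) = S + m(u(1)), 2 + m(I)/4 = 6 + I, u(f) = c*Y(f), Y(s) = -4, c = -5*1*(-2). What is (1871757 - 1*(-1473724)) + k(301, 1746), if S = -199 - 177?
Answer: 3344961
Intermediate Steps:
c = 10 (c = -5*(-2) = 10)
S = -376
u(f) = -40 (u(f) = 10*(-4) = -40)
m(I) = 16 + 4*I (m(I) = -8 + 4*(6 + I) = -8 + (24 + 4*I) = 16 + 4*I)
k(z, H) = -520 (k(z, H) = -376 + (16 + 4*(-40)) = -376 + (16 - 160) = -376 - 144 = -520)
(1871757 - 1*(-1473724)) + k(301, 1746) = (1871757 - 1*(-1473724)) - 520 = (1871757 + 1473724) - 520 = 3345481 - 520 = 3344961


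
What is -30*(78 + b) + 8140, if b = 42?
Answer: 4540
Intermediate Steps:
-30*(78 + b) + 8140 = -30*(78 + 42) + 8140 = -30*120 + 8140 = -3600 + 8140 = 4540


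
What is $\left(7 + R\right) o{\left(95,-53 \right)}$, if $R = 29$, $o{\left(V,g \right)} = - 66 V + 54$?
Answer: $-223776$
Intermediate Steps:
$o{\left(V,g \right)} = 54 - 66 V$
$\left(7 + R\right) o{\left(95,-53 \right)} = \left(7 + 29\right) \left(54 - 6270\right) = 36 \left(54 - 6270\right) = 36 \left(-6216\right) = -223776$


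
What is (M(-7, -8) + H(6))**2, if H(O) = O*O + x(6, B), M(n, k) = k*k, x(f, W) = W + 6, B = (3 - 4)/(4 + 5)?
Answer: 908209/81 ≈ 11212.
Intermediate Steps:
B = -1/9 ≈ -0.11111
x(f, W) = 6 + W
M(n, k) = k**2
H(O) = 53/9 + O**2 (H(O) = O*O + (6 - 1/9) = O**2 + 53/9 = 53/9 + O**2)
(M(-7, -8) + H(6))**2 = ((-8)**2 + (53/9 + 6**2))**2 = (64 + (53/9 + 36))**2 = (64 + 377/9)**2 = (953/9)**2 = 908209/81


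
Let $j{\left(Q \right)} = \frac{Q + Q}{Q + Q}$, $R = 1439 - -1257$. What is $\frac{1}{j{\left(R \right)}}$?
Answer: $1$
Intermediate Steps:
$R = 2696$ ($R = 1439 + 1257 = 2696$)
$j{\left(Q \right)} = 1$ ($j{\left(Q \right)} = \frac{2 Q}{2 Q} = 2 Q \frac{1}{2 Q} = 1$)
$\frac{1}{j{\left(R \right)}} = 1^{-1} = 1$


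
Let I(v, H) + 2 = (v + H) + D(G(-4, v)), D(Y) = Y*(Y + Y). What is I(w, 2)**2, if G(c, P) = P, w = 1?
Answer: 9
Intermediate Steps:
D(Y) = 2*Y**2 (D(Y) = Y*(2*Y) = 2*Y**2)
I(v, H) = -2 + H + v + 2*v**2 (I(v, H) = -2 + ((v + H) + 2*v**2) = -2 + ((H + v) + 2*v**2) = -2 + (H + v + 2*v**2) = -2 + H + v + 2*v**2)
I(w, 2)**2 = (-2 + 2 + 1 + 2*1**2)**2 = (-2 + 2 + 1 + 2*1)**2 = (-2 + 2 + 1 + 2)**2 = 3**2 = 9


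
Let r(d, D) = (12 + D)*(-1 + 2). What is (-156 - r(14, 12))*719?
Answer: -129420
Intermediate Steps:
r(d, D) = 12 + D (r(d, D) = (12 + D)*1 = 12 + D)
(-156 - r(14, 12))*719 = (-156 - (12 + 12))*719 = (-156 - 1*24)*719 = (-156 - 24)*719 = -180*719 = -129420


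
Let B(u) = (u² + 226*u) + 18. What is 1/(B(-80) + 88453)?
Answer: 1/76791 ≈ 1.3022e-5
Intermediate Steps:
B(u) = 18 + u² + 226*u
1/(B(-80) + 88453) = 1/((18 + (-80)² + 226*(-80)) + 88453) = 1/((18 + 6400 - 18080) + 88453) = 1/(-11662 + 88453) = 1/76791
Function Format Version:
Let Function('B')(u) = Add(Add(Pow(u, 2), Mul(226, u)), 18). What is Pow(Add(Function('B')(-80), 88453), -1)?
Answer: Rational(1, 76791) ≈ 1.3022e-5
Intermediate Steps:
Function('B')(u) = Add(18, Pow(u, 2), Mul(226, u))
Pow(Add(Function('B')(-80), 88453), -1) = Pow(Add(Add(18, Pow(-80, 2), Mul(226, -80)), 88453), -1) = Pow(Add(Add(18, 6400, -18080), 88453), -1) = Pow(Add(-11662, 88453), -1) = Pow(76791, -1) = Rational(1, 76791)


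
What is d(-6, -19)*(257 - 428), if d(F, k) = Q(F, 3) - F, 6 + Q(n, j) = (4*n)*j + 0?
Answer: 12312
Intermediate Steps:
Q(n, j) = -6 + 4*j*n (Q(n, j) = -6 + ((4*n)*j + 0) = -6 + (4*j*n + 0) = -6 + 4*j*n)
d(F, k) = -6 + 11*F (d(F, k) = (-6 + 4*3*F) - F = (-6 + 12*F) - F = -6 + 11*F)
d(-6, -19)*(257 - 428) = (-6 + 11*(-6))*(257 - 428) = (-6 - 66)*(-171) = -72*(-171) = 12312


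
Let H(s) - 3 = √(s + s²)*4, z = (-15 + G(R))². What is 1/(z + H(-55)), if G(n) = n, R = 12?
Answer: -1/3948 + √330/3948 ≈ 0.0043480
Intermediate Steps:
z = 9 (z = (-15 + 12)² = (-3)² = 9)
H(s) = 3 + 4*√(s + s²) (H(s) = 3 + √(s + s²)*4 = 3 + 4*√(s + s²))
1/(z + H(-55)) = 1/(9 + (3 + 4*√(-55*(1 - 55)))) = 1/(9 + (3 + 4*√(-55*(-54)))) = 1/(9 + (3 + 4*√2970)) = 1/(9 + (3 + 4*(3*√330))) = 1/(9 + (3 + 12*√330)) = 1/(12 + 12*√330)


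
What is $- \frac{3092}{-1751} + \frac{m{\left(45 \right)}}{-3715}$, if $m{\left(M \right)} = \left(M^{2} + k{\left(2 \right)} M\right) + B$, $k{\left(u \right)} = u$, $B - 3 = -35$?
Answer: $\frac{7839447}{6504965} \approx 1.2051$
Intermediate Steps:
$B = -32$ ($B = 3 - 35 = -32$)
$m{\left(M \right)} = -32 + M^{2} + 2 M$ ($m{\left(M \right)} = \left(M^{2} + 2 M\right) - 32 = -32 + M^{2} + 2 M$)
$- \frac{3092}{-1751} + \frac{m{\left(45 \right)}}{-3715} = - \frac{3092}{-1751} + \frac{-32 + 45^{2} + 2 \cdot 45}{-3715} = \left(-3092\right) \left(- \frac{1}{1751}\right) + \left(-32 + 2025 + 90\right) \left(- \frac{1}{3715}\right) = \frac{3092}{1751} + 2083 \left(- \frac{1}{3715}\right) = \frac{3092}{1751} - \frac{2083}{3715} = \frac{7839447}{6504965}$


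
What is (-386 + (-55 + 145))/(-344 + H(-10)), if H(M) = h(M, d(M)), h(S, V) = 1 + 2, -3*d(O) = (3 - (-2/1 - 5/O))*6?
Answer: 296/341 ≈ 0.86804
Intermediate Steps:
d(O) = -10 - 10/O (d(O) = -(3 - (-2/1 - 5/O))*6/3 = -(3 - (-2*1 - 5/O))*6/3 = -(3 - (-2 - 5/O))*6/3 = -(3 + (2 + 5/O))*6/3 = -(5 + 5/O)*6/3 = -(30 + 30/O)/3 = -10 - 10/O)
h(S, V) = 3
H(M) = 3
(-386 + (-55 + 145))/(-344 + H(-10)) = (-386 + (-55 + 145))/(-344 + 3) = (-386 + 90)/(-341) = -296*(-1/341) = 296/341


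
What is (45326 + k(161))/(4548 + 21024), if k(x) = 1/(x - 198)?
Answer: 1677061/946164 ≈ 1.7725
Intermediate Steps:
k(x) = 1/(-198 + x)
(45326 + k(161))/(4548 + 21024) = (45326 + 1/(-198 + 161))/(4548 + 21024) = (45326 + 1/(-37))/25572 = (45326 - 1/37)*(1/25572) = (1677061/37)*(1/25572) = 1677061/946164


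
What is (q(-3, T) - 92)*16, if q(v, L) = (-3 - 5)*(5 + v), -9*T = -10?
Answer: -1728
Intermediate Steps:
T = 10/9 (T = -⅑*(-10) = 10/9 ≈ 1.1111)
q(v, L) = -40 - 8*v (q(v, L) = -8*(5 + v) = -40 - 8*v)
(q(-3, T) - 92)*16 = ((-40 - 8*(-3)) - 92)*16 = ((-40 + 24) - 92)*16 = (-16 - 92)*16 = -108*16 = -1728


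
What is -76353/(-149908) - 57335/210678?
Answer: 3745461077/15791158812 ≈ 0.23719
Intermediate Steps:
-76353/(-149908) - 57335/210678 = -76353*(-1/149908) - 57335*1/210678 = 76353/149908 - 57335/210678 = 3745461077/15791158812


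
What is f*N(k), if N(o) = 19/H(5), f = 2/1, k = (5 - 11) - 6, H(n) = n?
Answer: 38/5 ≈ 7.6000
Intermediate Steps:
k = -12 (k = -6 - 6 = -12)
f = 2 (f = 2*1 = 2)
N(o) = 19/5
f*N(k) = 2*(19/5) = 38/5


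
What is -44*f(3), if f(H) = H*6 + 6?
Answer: -1056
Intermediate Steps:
f(H) = 6 + 6*H (f(H) = 6*H + 6 = 6 + 6*H)
-44*f(3) = -44*(6 + 6*3) = -44*(6 + 18) = -44*24 = -1056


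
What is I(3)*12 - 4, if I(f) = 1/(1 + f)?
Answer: -1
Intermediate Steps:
I(3)*12 - 4 = 12/(1 + 3) - 4 = 12/4 - 4 = (¼)*12 - 4 = 3 - 4 = -1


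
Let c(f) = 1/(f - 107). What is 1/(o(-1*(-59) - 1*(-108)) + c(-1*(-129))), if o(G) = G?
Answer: 22/3675 ≈ 0.0059864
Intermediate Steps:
c(f) = 1/(-107 + f)
1/(o(-1*(-59) - 1*(-108)) + c(-1*(-129))) = 1/((-1*(-59) - 1*(-108)) + 1/(-107 - 1*(-129))) = 1/((59 + 108) + 1/(-107 + 129)) = 1/(167 + 1/22) = 1/(3675/22) = 22/3675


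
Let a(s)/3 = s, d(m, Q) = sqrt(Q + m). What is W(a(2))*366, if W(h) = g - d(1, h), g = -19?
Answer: -6954 - 366*sqrt(7) ≈ -7922.3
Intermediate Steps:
a(s) = 3*s
W(h) = -19 - sqrt(1 + h) (W(h) = -19 - sqrt(h + 1) = -19 - sqrt(1 + h))
W(a(2))*366 = (-19 - sqrt(1 + 3*2))*366 = (-19 - sqrt(1 + 6))*366 = (-19 - sqrt(7))*366 = -6954 - 366*sqrt(7)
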